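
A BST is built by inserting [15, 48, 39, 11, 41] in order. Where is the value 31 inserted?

Starting tree (level order): [15, 11, 48, None, None, 39, None, None, 41]
Insertion path: 15 -> 48 -> 39
Result: insert 31 as left child of 39
Final tree (level order): [15, 11, 48, None, None, 39, None, 31, 41]


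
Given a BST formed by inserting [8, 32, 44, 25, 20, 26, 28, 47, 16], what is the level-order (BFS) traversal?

Tree insertion order: [8, 32, 44, 25, 20, 26, 28, 47, 16]
Tree (level-order array): [8, None, 32, 25, 44, 20, 26, None, 47, 16, None, None, 28]
BFS from the root, enqueuing left then right child of each popped node:
  queue [8] -> pop 8, enqueue [32], visited so far: [8]
  queue [32] -> pop 32, enqueue [25, 44], visited so far: [8, 32]
  queue [25, 44] -> pop 25, enqueue [20, 26], visited so far: [8, 32, 25]
  queue [44, 20, 26] -> pop 44, enqueue [47], visited so far: [8, 32, 25, 44]
  queue [20, 26, 47] -> pop 20, enqueue [16], visited so far: [8, 32, 25, 44, 20]
  queue [26, 47, 16] -> pop 26, enqueue [28], visited so far: [8, 32, 25, 44, 20, 26]
  queue [47, 16, 28] -> pop 47, enqueue [none], visited so far: [8, 32, 25, 44, 20, 26, 47]
  queue [16, 28] -> pop 16, enqueue [none], visited so far: [8, 32, 25, 44, 20, 26, 47, 16]
  queue [28] -> pop 28, enqueue [none], visited so far: [8, 32, 25, 44, 20, 26, 47, 16, 28]
Result: [8, 32, 25, 44, 20, 26, 47, 16, 28]


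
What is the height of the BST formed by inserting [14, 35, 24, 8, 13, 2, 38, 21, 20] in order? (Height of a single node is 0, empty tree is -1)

Insertion order: [14, 35, 24, 8, 13, 2, 38, 21, 20]
Tree (level-order array): [14, 8, 35, 2, 13, 24, 38, None, None, None, None, 21, None, None, None, 20]
Compute height bottom-up (empty subtree = -1):
  height(2) = 1 + max(-1, -1) = 0
  height(13) = 1 + max(-1, -1) = 0
  height(8) = 1 + max(0, 0) = 1
  height(20) = 1 + max(-1, -1) = 0
  height(21) = 1 + max(0, -1) = 1
  height(24) = 1 + max(1, -1) = 2
  height(38) = 1 + max(-1, -1) = 0
  height(35) = 1 + max(2, 0) = 3
  height(14) = 1 + max(1, 3) = 4
Height = 4


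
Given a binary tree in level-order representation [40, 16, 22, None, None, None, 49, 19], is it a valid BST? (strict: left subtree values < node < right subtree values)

Level-order array: [40, 16, 22, None, None, None, 49, 19]
Validate using subtree bounds (lo, hi): at each node, require lo < value < hi,
then recurse left with hi=value and right with lo=value.
Preorder trace (stopping at first violation):
  at node 40 with bounds (-inf, +inf): OK
  at node 16 with bounds (-inf, 40): OK
  at node 22 with bounds (40, +inf): VIOLATION
Node 22 violates its bound: not (40 < 22 < +inf).
Result: Not a valid BST


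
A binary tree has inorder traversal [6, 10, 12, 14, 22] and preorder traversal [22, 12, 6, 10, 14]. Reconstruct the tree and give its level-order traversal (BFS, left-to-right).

Inorder:  [6, 10, 12, 14, 22]
Preorder: [22, 12, 6, 10, 14]
Algorithm: preorder visits root first, so consume preorder in order;
for each root, split the current inorder slice at that value into
left-subtree inorder and right-subtree inorder, then recurse.
Recursive splits:
  root=22; inorder splits into left=[6, 10, 12, 14], right=[]
  root=12; inorder splits into left=[6, 10], right=[14]
  root=6; inorder splits into left=[], right=[10]
  root=10; inorder splits into left=[], right=[]
  root=14; inorder splits into left=[], right=[]
Reconstructed level-order: [22, 12, 6, 14, 10]


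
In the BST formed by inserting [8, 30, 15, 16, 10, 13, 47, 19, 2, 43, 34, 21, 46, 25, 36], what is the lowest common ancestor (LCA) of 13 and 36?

Tree insertion order: [8, 30, 15, 16, 10, 13, 47, 19, 2, 43, 34, 21, 46, 25, 36]
Tree (level-order array): [8, 2, 30, None, None, 15, 47, 10, 16, 43, None, None, 13, None, 19, 34, 46, None, None, None, 21, None, 36, None, None, None, 25]
In a BST, the LCA of p=13, q=36 is the first node v on the
root-to-leaf path with p <= v <= q (go left if both < v, right if both > v).
Walk from root:
  at 8: both 13 and 36 > 8, go right
  at 30: 13 <= 30 <= 36, this is the LCA
LCA = 30


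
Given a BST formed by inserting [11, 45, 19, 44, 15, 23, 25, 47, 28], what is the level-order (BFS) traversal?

Tree insertion order: [11, 45, 19, 44, 15, 23, 25, 47, 28]
Tree (level-order array): [11, None, 45, 19, 47, 15, 44, None, None, None, None, 23, None, None, 25, None, 28]
BFS from the root, enqueuing left then right child of each popped node:
  queue [11] -> pop 11, enqueue [45], visited so far: [11]
  queue [45] -> pop 45, enqueue [19, 47], visited so far: [11, 45]
  queue [19, 47] -> pop 19, enqueue [15, 44], visited so far: [11, 45, 19]
  queue [47, 15, 44] -> pop 47, enqueue [none], visited so far: [11, 45, 19, 47]
  queue [15, 44] -> pop 15, enqueue [none], visited so far: [11, 45, 19, 47, 15]
  queue [44] -> pop 44, enqueue [23], visited so far: [11, 45, 19, 47, 15, 44]
  queue [23] -> pop 23, enqueue [25], visited so far: [11, 45, 19, 47, 15, 44, 23]
  queue [25] -> pop 25, enqueue [28], visited so far: [11, 45, 19, 47, 15, 44, 23, 25]
  queue [28] -> pop 28, enqueue [none], visited so far: [11, 45, 19, 47, 15, 44, 23, 25, 28]
Result: [11, 45, 19, 47, 15, 44, 23, 25, 28]


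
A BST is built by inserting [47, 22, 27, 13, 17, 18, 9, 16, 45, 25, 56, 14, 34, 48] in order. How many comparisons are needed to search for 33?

Search path for 33: 47 -> 22 -> 27 -> 45 -> 34
Found: False
Comparisons: 5


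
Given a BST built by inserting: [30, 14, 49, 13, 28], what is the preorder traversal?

Tree insertion order: [30, 14, 49, 13, 28]
Tree (level-order array): [30, 14, 49, 13, 28]
Preorder traversal: [30, 14, 13, 28, 49]


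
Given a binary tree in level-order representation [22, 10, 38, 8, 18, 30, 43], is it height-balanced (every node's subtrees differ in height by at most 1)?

Tree (level-order array): [22, 10, 38, 8, 18, 30, 43]
Definition: a tree is height-balanced if, at every node, |h(left) - h(right)| <= 1 (empty subtree has height -1).
Bottom-up per-node check:
  node 8: h_left=-1, h_right=-1, diff=0 [OK], height=0
  node 18: h_left=-1, h_right=-1, diff=0 [OK], height=0
  node 10: h_left=0, h_right=0, diff=0 [OK], height=1
  node 30: h_left=-1, h_right=-1, diff=0 [OK], height=0
  node 43: h_left=-1, h_right=-1, diff=0 [OK], height=0
  node 38: h_left=0, h_right=0, diff=0 [OK], height=1
  node 22: h_left=1, h_right=1, diff=0 [OK], height=2
All nodes satisfy the balance condition.
Result: Balanced


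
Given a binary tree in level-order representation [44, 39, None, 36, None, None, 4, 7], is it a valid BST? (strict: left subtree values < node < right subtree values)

Level-order array: [44, 39, None, 36, None, None, 4, 7]
Validate using subtree bounds (lo, hi): at each node, require lo < value < hi,
then recurse left with hi=value and right with lo=value.
Preorder trace (stopping at first violation):
  at node 44 with bounds (-inf, +inf): OK
  at node 39 with bounds (-inf, 44): OK
  at node 36 with bounds (-inf, 39): OK
  at node 4 with bounds (36, 39): VIOLATION
Node 4 violates its bound: not (36 < 4 < 39).
Result: Not a valid BST


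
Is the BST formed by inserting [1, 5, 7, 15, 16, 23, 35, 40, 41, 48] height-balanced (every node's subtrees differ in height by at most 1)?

Tree (level-order array): [1, None, 5, None, 7, None, 15, None, 16, None, 23, None, 35, None, 40, None, 41, None, 48]
Definition: a tree is height-balanced if, at every node, |h(left) - h(right)| <= 1 (empty subtree has height -1).
Bottom-up per-node check:
  node 48: h_left=-1, h_right=-1, diff=0 [OK], height=0
  node 41: h_left=-1, h_right=0, diff=1 [OK], height=1
  node 40: h_left=-1, h_right=1, diff=2 [FAIL (|-1-1|=2 > 1)], height=2
  node 35: h_left=-1, h_right=2, diff=3 [FAIL (|-1-2|=3 > 1)], height=3
  node 23: h_left=-1, h_right=3, diff=4 [FAIL (|-1-3|=4 > 1)], height=4
  node 16: h_left=-1, h_right=4, diff=5 [FAIL (|-1-4|=5 > 1)], height=5
  node 15: h_left=-1, h_right=5, diff=6 [FAIL (|-1-5|=6 > 1)], height=6
  node 7: h_left=-1, h_right=6, diff=7 [FAIL (|-1-6|=7 > 1)], height=7
  node 5: h_left=-1, h_right=7, diff=8 [FAIL (|-1-7|=8 > 1)], height=8
  node 1: h_left=-1, h_right=8, diff=9 [FAIL (|-1-8|=9 > 1)], height=9
Node 40 violates the condition: |-1 - 1| = 2 > 1.
Result: Not balanced


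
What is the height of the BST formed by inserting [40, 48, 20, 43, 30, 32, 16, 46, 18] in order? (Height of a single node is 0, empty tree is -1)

Insertion order: [40, 48, 20, 43, 30, 32, 16, 46, 18]
Tree (level-order array): [40, 20, 48, 16, 30, 43, None, None, 18, None, 32, None, 46]
Compute height bottom-up (empty subtree = -1):
  height(18) = 1 + max(-1, -1) = 0
  height(16) = 1 + max(-1, 0) = 1
  height(32) = 1 + max(-1, -1) = 0
  height(30) = 1 + max(-1, 0) = 1
  height(20) = 1 + max(1, 1) = 2
  height(46) = 1 + max(-1, -1) = 0
  height(43) = 1 + max(-1, 0) = 1
  height(48) = 1 + max(1, -1) = 2
  height(40) = 1 + max(2, 2) = 3
Height = 3


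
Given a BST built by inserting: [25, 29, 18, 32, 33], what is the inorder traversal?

Tree insertion order: [25, 29, 18, 32, 33]
Tree (level-order array): [25, 18, 29, None, None, None, 32, None, 33]
Inorder traversal: [18, 25, 29, 32, 33]


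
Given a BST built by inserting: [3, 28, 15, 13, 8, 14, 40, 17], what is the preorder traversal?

Tree insertion order: [3, 28, 15, 13, 8, 14, 40, 17]
Tree (level-order array): [3, None, 28, 15, 40, 13, 17, None, None, 8, 14]
Preorder traversal: [3, 28, 15, 13, 8, 14, 17, 40]


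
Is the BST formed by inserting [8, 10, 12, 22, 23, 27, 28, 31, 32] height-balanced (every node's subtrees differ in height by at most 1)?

Tree (level-order array): [8, None, 10, None, 12, None, 22, None, 23, None, 27, None, 28, None, 31, None, 32]
Definition: a tree is height-balanced if, at every node, |h(left) - h(right)| <= 1 (empty subtree has height -1).
Bottom-up per-node check:
  node 32: h_left=-1, h_right=-1, diff=0 [OK], height=0
  node 31: h_left=-1, h_right=0, diff=1 [OK], height=1
  node 28: h_left=-1, h_right=1, diff=2 [FAIL (|-1-1|=2 > 1)], height=2
  node 27: h_left=-1, h_right=2, diff=3 [FAIL (|-1-2|=3 > 1)], height=3
  node 23: h_left=-1, h_right=3, diff=4 [FAIL (|-1-3|=4 > 1)], height=4
  node 22: h_left=-1, h_right=4, diff=5 [FAIL (|-1-4|=5 > 1)], height=5
  node 12: h_left=-1, h_right=5, diff=6 [FAIL (|-1-5|=6 > 1)], height=6
  node 10: h_left=-1, h_right=6, diff=7 [FAIL (|-1-6|=7 > 1)], height=7
  node 8: h_left=-1, h_right=7, diff=8 [FAIL (|-1-7|=8 > 1)], height=8
Node 28 violates the condition: |-1 - 1| = 2 > 1.
Result: Not balanced


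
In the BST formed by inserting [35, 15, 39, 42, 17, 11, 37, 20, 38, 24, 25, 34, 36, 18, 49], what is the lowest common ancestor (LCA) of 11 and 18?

Tree insertion order: [35, 15, 39, 42, 17, 11, 37, 20, 38, 24, 25, 34, 36, 18, 49]
Tree (level-order array): [35, 15, 39, 11, 17, 37, 42, None, None, None, 20, 36, 38, None, 49, 18, 24, None, None, None, None, None, None, None, None, None, 25, None, 34]
In a BST, the LCA of p=11, q=18 is the first node v on the
root-to-leaf path with p <= v <= q (go left if both < v, right if both > v).
Walk from root:
  at 35: both 11 and 18 < 35, go left
  at 15: 11 <= 15 <= 18, this is the LCA
LCA = 15


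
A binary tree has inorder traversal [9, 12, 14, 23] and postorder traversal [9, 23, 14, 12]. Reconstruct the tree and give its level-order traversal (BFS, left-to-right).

Inorder:   [9, 12, 14, 23]
Postorder: [9, 23, 14, 12]
Algorithm: postorder visits root last, so walk postorder right-to-left;
each value is the root of the current inorder slice — split it at that
value, recurse on the right subtree first, then the left.
Recursive splits:
  root=12; inorder splits into left=[9], right=[14, 23]
  root=14; inorder splits into left=[], right=[23]
  root=23; inorder splits into left=[], right=[]
  root=9; inorder splits into left=[], right=[]
Reconstructed level-order: [12, 9, 14, 23]


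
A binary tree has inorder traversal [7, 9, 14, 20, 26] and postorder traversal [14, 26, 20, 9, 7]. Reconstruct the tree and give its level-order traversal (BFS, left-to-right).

Inorder:   [7, 9, 14, 20, 26]
Postorder: [14, 26, 20, 9, 7]
Algorithm: postorder visits root last, so walk postorder right-to-left;
each value is the root of the current inorder slice — split it at that
value, recurse on the right subtree first, then the left.
Recursive splits:
  root=7; inorder splits into left=[], right=[9, 14, 20, 26]
  root=9; inorder splits into left=[], right=[14, 20, 26]
  root=20; inorder splits into left=[14], right=[26]
  root=26; inorder splits into left=[], right=[]
  root=14; inorder splits into left=[], right=[]
Reconstructed level-order: [7, 9, 20, 14, 26]


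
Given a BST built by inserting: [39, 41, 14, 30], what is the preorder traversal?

Tree insertion order: [39, 41, 14, 30]
Tree (level-order array): [39, 14, 41, None, 30]
Preorder traversal: [39, 14, 30, 41]


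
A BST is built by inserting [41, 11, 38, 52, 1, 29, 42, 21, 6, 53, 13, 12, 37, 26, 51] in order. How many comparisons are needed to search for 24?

Search path for 24: 41 -> 11 -> 38 -> 29 -> 21 -> 26
Found: False
Comparisons: 6


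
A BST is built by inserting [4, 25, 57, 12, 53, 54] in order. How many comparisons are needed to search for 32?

Search path for 32: 4 -> 25 -> 57 -> 53
Found: False
Comparisons: 4


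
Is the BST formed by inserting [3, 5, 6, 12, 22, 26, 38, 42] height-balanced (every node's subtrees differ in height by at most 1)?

Tree (level-order array): [3, None, 5, None, 6, None, 12, None, 22, None, 26, None, 38, None, 42]
Definition: a tree is height-balanced if, at every node, |h(left) - h(right)| <= 1 (empty subtree has height -1).
Bottom-up per-node check:
  node 42: h_left=-1, h_right=-1, diff=0 [OK], height=0
  node 38: h_left=-1, h_right=0, diff=1 [OK], height=1
  node 26: h_left=-1, h_right=1, diff=2 [FAIL (|-1-1|=2 > 1)], height=2
  node 22: h_left=-1, h_right=2, diff=3 [FAIL (|-1-2|=3 > 1)], height=3
  node 12: h_left=-1, h_right=3, diff=4 [FAIL (|-1-3|=4 > 1)], height=4
  node 6: h_left=-1, h_right=4, diff=5 [FAIL (|-1-4|=5 > 1)], height=5
  node 5: h_left=-1, h_right=5, diff=6 [FAIL (|-1-5|=6 > 1)], height=6
  node 3: h_left=-1, h_right=6, diff=7 [FAIL (|-1-6|=7 > 1)], height=7
Node 26 violates the condition: |-1 - 1| = 2 > 1.
Result: Not balanced


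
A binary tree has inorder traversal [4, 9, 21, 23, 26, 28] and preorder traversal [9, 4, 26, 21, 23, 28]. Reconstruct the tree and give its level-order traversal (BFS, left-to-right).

Inorder:  [4, 9, 21, 23, 26, 28]
Preorder: [9, 4, 26, 21, 23, 28]
Algorithm: preorder visits root first, so consume preorder in order;
for each root, split the current inorder slice at that value into
left-subtree inorder and right-subtree inorder, then recurse.
Recursive splits:
  root=9; inorder splits into left=[4], right=[21, 23, 26, 28]
  root=4; inorder splits into left=[], right=[]
  root=26; inorder splits into left=[21, 23], right=[28]
  root=21; inorder splits into left=[], right=[23]
  root=23; inorder splits into left=[], right=[]
  root=28; inorder splits into left=[], right=[]
Reconstructed level-order: [9, 4, 26, 21, 28, 23]


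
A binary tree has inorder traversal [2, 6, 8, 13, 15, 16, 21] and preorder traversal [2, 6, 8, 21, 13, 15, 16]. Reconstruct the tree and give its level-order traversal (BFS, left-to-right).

Inorder:  [2, 6, 8, 13, 15, 16, 21]
Preorder: [2, 6, 8, 21, 13, 15, 16]
Algorithm: preorder visits root first, so consume preorder in order;
for each root, split the current inorder slice at that value into
left-subtree inorder and right-subtree inorder, then recurse.
Recursive splits:
  root=2; inorder splits into left=[], right=[6, 8, 13, 15, 16, 21]
  root=6; inorder splits into left=[], right=[8, 13, 15, 16, 21]
  root=8; inorder splits into left=[], right=[13, 15, 16, 21]
  root=21; inorder splits into left=[13, 15, 16], right=[]
  root=13; inorder splits into left=[], right=[15, 16]
  root=15; inorder splits into left=[], right=[16]
  root=16; inorder splits into left=[], right=[]
Reconstructed level-order: [2, 6, 8, 21, 13, 15, 16]


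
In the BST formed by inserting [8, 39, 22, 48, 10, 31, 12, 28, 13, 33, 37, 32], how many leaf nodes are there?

Tree built from: [8, 39, 22, 48, 10, 31, 12, 28, 13, 33, 37, 32]
Tree (level-order array): [8, None, 39, 22, 48, 10, 31, None, None, None, 12, 28, 33, None, 13, None, None, 32, 37]
Rule: A leaf has 0 children.
Per-node child counts:
  node 8: 1 child(ren)
  node 39: 2 child(ren)
  node 22: 2 child(ren)
  node 10: 1 child(ren)
  node 12: 1 child(ren)
  node 13: 0 child(ren)
  node 31: 2 child(ren)
  node 28: 0 child(ren)
  node 33: 2 child(ren)
  node 32: 0 child(ren)
  node 37: 0 child(ren)
  node 48: 0 child(ren)
Matching nodes: [13, 28, 32, 37, 48]
Count of leaf nodes: 5


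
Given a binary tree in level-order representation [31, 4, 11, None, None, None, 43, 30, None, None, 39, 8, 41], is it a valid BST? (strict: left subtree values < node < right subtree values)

Level-order array: [31, 4, 11, None, None, None, 43, 30, None, None, 39, 8, 41]
Validate using subtree bounds (lo, hi): at each node, require lo < value < hi,
then recurse left with hi=value and right with lo=value.
Preorder trace (stopping at first violation):
  at node 31 with bounds (-inf, +inf): OK
  at node 4 with bounds (-inf, 31): OK
  at node 11 with bounds (31, +inf): VIOLATION
Node 11 violates its bound: not (31 < 11 < +inf).
Result: Not a valid BST


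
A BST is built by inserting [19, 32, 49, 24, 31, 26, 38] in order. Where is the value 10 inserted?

Starting tree (level order): [19, None, 32, 24, 49, None, 31, 38, None, 26]
Insertion path: 19
Result: insert 10 as left child of 19
Final tree (level order): [19, 10, 32, None, None, 24, 49, None, 31, 38, None, 26]


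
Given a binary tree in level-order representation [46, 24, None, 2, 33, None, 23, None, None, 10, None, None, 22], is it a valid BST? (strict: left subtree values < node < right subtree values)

Level-order array: [46, 24, None, 2, 33, None, 23, None, None, 10, None, None, 22]
Validate using subtree bounds (lo, hi): at each node, require lo < value < hi,
then recurse left with hi=value and right with lo=value.
Preorder trace (stopping at first violation):
  at node 46 with bounds (-inf, +inf): OK
  at node 24 with bounds (-inf, 46): OK
  at node 2 with bounds (-inf, 24): OK
  at node 23 with bounds (2, 24): OK
  at node 10 with bounds (2, 23): OK
  at node 22 with bounds (10, 23): OK
  at node 33 with bounds (24, 46): OK
No violation found at any node.
Result: Valid BST


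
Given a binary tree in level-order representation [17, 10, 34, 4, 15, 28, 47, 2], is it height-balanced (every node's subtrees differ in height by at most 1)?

Tree (level-order array): [17, 10, 34, 4, 15, 28, 47, 2]
Definition: a tree is height-balanced if, at every node, |h(left) - h(right)| <= 1 (empty subtree has height -1).
Bottom-up per-node check:
  node 2: h_left=-1, h_right=-1, diff=0 [OK], height=0
  node 4: h_left=0, h_right=-1, diff=1 [OK], height=1
  node 15: h_left=-1, h_right=-1, diff=0 [OK], height=0
  node 10: h_left=1, h_right=0, diff=1 [OK], height=2
  node 28: h_left=-1, h_right=-1, diff=0 [OK], height=0
  node 47: h_left=-1, h_right=-1, diff=0 [OK], height=0
  node 34: h_left=0, h_right=0, diff=0 [OK], height=1
  node 17: h_left=2, h_right=1, diff=1 [OK], height=3
All nodes satisfy the balance condition.
Result: Balanced


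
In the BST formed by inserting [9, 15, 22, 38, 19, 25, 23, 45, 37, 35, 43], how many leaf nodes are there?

Tree built from: [9, 15, 22, 38, 19, 25, 23, 45, 37, 35, 43]
Tree (level-order array): [9, None, 15, None, 22, 19, 38, None, None, 25, 45, 23, 37, 43, None, None, None, 35]
Rule: A leaf has 0 children.
Per-node child counts:
  node 9: 1 child(ren)
  node 15: 1 child(ren)
  node 22: 2 child(ren)
  node 19: 0 child(ren)
  node 38: 2 child(ren)
  node 25: 2 child(ren)
  node 23: 0 child(ren)
  node 37: 1 child(ren)
  node 35: 0 child(ren)
  node 45: 1 child(ren)
  node 43: 0 child(ren)
Matching nodes: [19, 23, 35, 43]
Count of leaf nodes: 4


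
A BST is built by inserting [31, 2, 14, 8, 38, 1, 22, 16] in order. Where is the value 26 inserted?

Starting tree (level order): [31, 2, 38, 1, 14, None, None, None, None, 8, 22, None, None, 16]
Insertion path: 31 -> 2 -> 14 -> 22
Result: insert 26 as right child of 22
Final tree (level order): [31, 2, 38, 1, 14, None, None, None, None, 8, 22, None, None, 16, 26]


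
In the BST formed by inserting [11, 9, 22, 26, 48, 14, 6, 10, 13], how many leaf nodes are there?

Tree built from: [11, 9, 22, 26, 48, 14, 6, 10, 13]
Tree (level-order array): [11, 9, 22, 6, 10, 14, 26, None, None, None, None, 13, None, None, 48]
Rule: A leaf has 0 children.
Per-node child counts:
  node 11: 2 child(ren)
  node 9: 2 child(ren)
  node 6: 0 child(ren)
  node 10: 0 child(ren)
  node 22: 2 child(ren)
  node 14: 1 child(ren)
  node 13: 0 child(ren)
  node 26: 1 child(ren)
  node 48: 0 child(ren)
Matching nodes: [6, 10, 13, 48]
Count of leaf nodes: 4


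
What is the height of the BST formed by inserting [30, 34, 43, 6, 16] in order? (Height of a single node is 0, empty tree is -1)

Insertion order: [30, 34, 43, 6, 16]
Tree (level-order array): [30, 6, 34, None, 16, None, 43]
Compute height bottom-up (empty subtree = -1):
  height(16) = 1 + max(-1, -1) = 0
  height(6) = 1 + max(-1, 0) = 1
  height(43) = 1 + max(-1, -1) = 0
  height(34) = 1 + max(-1, 0) = 1
  height(30) = 1 + max(1, 1) = 2
Height = 2


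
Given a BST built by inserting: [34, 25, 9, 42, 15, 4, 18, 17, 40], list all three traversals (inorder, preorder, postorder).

Tree insertion order: [34, 25, 9, 42, 15, 4, 18, 17, 40]
Tree (level-order array): [34, 25, 42, 9, None, 40, None, 4, 15, None, None, None, None, None, 18, 17]
Inorder (L, root, R): [4, 9, 15, 17, 18, 25, 34, 40, 42]
Preorder (root, L, R): [34, 25, 9, 4, 15, 18, 17, 42, 40]
Postorder (L, R, root): [4, 17, 18, 15, 9, 25, 40, 42, 34]


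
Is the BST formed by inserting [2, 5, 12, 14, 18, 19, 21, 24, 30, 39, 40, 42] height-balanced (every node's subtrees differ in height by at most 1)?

Tree (level-order array): [2, None, 5, None, 12, None, 14, None, 18, None, 19, None, 21, None, 24, None, 30, None, 39, None, 40, None, 42]
Definition: a tree is height-balanced if, at every node, |h(left) - h(right)| <= 1 (empty subtree has height -1).
Bottom-up per-node check:
  node 42: h_left=-1, h_right=-1, diff=0 [OK], height=0
  node 40: h_left=-1, h_right=0, diff=1 [OK], height=1
  node 39: h_left=-1, h_right=1, diff=2 [FAIL (|-1-1|=2 > 1)], height=2
  node 30: h_left=-1, h_right=2, diff=3 [FAIL (|-1-2|=3 > 1)], height=3
  node 24: h_left=-1, h_right=3, diff=4 [FAIL (|-1-3|=4 > 1)], height=4
  node 21: h_left=-1, h_right=4, diff=5 [FAIL (|-1-4|=5 > 1)], height=5
  node 19: h_left=-1, h_right=5, diff=6 [FAIL (|-1-5|=6 > 1)], height=6
  node 18: h_left=-1, h_right=6, diff=7 [FAIL (|-1-6|=7 > 1)], height=7
  node 14: h_left=-1, h_right=7, diff=8 [FAIL (|-1-7|=8 > 1)], height=8
  node 12: h_left=-1, h_right=8, diff=9 [FAIL (|-1-8|=9 > 1)], height=9
  node 5: h_left=-1, h_right=9, diff=10 [FAIL (|-1-9|=10 > 1)], height=10
  node 2: h_left=-1, h_right=10, diff=11 [FAIL (|-1-10|=11 > 1)], height=11
Node 39 violates the condition: |-1 - 1| = 2 > 1.
Result: Not balanced


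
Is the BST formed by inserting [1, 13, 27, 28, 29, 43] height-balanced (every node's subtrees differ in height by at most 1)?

Tree (level-order array): [1, None, 13, None, 27, None, 28, None, 29, None, 43]
Definition: a tree is height-balanced if, at every node, |h(left) - h(right)| <= 1 (empty subtree has height -1).
Bottom-up per-node check:
  node 43: h_left=-1, h_right=-1, diff=0 [OK], height=0
  node 29: h_left=-1, h_right=0, diff=1 [OK], height=1
  node 28: h_left=-1, h_right=1, diff=2 [FAIL (|-1-1|=2 > 1)], height=2
  node 27: h_left=-1, h_right=2, diff=3 [FAIL (|-1-2|=3 > 1)], height=3
  node 13: h_left=-1, h_right=3, diff=4 [FAIL (|-1-3|=4 > 1)], height=4
  node 1: h_left=-1, h_right=4, diff=5 [FAIL (|-1-4|=5 > 1)], height=5
Node 28 violates the condition: |-1 - 1| = 2 > 1.
Result: Not balanced


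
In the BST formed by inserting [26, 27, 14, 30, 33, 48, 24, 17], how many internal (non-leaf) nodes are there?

Tree built from: [26, 27, 14, 30, 33, 48, 24, 17]
Tree (level-order array): [26, 14, 27, None, 24, None, 30, 17, None, None, 33, None, None, None, 48]
Rule: An internal node has at least one child.
Per-node child counts:
  node 26: 2 child(ren)
  node 14: 1 child(ren)
  node 24: 1 child(ren)
  node 17: 0 child(ren)
  node 27: 1 child(ren)
  node 30: 1 child(ren)
  node 33: 1 child(ren)
  node 48: 0 child(ren)
Matching nodes: [26, 14, 24, 27, 30, 33]
Count of internal (non-leaf) nodes: 6


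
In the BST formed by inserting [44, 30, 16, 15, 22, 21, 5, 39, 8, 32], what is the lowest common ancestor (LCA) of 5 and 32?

Tree insertion order: [44, 30, 16, 15, 22, 21, 5, 39, 8, 32]
Tree (level-order array): [44, 30, None, 16, 39, 15, 22, 32, None, 5, None, 21, None, None, None, None, 8]
In a BST, the LCA of p=5, q=32 is the first node v on the
root-to-leaf path with p <= v <= q (go left if both < v, right if both > v).
Walk from root:
  at 44: both 5 and 32 < 44, go left
  at 30: 5 <= 30 <= 32, this is the LCA
LCA = 30


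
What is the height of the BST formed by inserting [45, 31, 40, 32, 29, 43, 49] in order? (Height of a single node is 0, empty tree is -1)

Insertion order: [45, 31, 40, 32, 29, 43, 49]
Tree (level-order array): [45, 31, 49, 29, 40, None, None, None, None, 32, 43]
Compute height bottom-up (empty subtree = -1):
  height(29) = 1 + max(-1, -1) = 0
  height(32) = 1 + max(-1, -1) = 0
  height(43) = 1 + max(-1, -1) = 0
  height(40) = 1 + max(0, 0) = 1
  height(31) = 1 + max(0, 1) = 2
  height(49) = 1 + max(-1, -1) = 0
  height(45) = 1 + max(2, 0) = 3
Height = 3


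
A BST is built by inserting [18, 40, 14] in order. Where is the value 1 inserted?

Starting tree (level order): [18, 14, 40]
Insertion path: 18 -> 14
Result: insert 1 as left child of 14
Final tree (level order): [18, 14, 40, 1]


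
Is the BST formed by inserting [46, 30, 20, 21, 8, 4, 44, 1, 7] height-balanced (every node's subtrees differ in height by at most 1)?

Tree (level-order array): [46, 30, None, 20, 44, 8, 21, None, None, 4, None, None, None, 1, 7]
Definition: a tree is height-balanced if, at every node, |h(left) - h(right)| <= 1 (empty subtree has height -1).
Bottom-up per-node check:
  node 1: h_left=-1, h_right=-1, diff=0 [OK], height=0
  node 7: h_left=-1, h_right=-1, diff=0 [OK], height=0
  node 4: h_left=0, h_right=0, diff=0 [OK], height=1
  node 8: h_left=1, h_right=-1, diff=2 [FAIL (|1--1|=2 > 1)], height=2
  node 21: h_left=-1, h_right=-1, diff=0 [OK], height=0
  node 20: h_left=2, h_right=0, diff=2 [FAIL (|2-0|=2 > 1)], height=3
  node 44: h_left=-1, h_right=-1, diff=0 [OK], height=0
  node 30: h_left=3, h_right=0, diff=3 [FAIL (|3-0|=3 > 1)], height=4
  node 46: h_left=4, h_right=-1, diff=5 [FAIL (|4--1|=5 > 1)], height=5
Node 8 violates the condition: |1 - -1| = 2 > 1.
Result: Not balanced


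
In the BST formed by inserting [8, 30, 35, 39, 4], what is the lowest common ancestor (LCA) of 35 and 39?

Tree insertion order: [8, 30, 35, 39, 4]
Tree (level-order array): [8, 4, 30, None, None, None, 35, None, 39]
In a BST, the LCA of p=35, q=39 is the first node v on the
root-to-leaf path with p <= v <= q (go left if both < v, right if both > v).
Walk from root:
  at 8: both 35 and 39 > 8, go right
  at 30: both 35 and 39 > 30, go right
  at 35: 35 <= 35 <= 39, this is the LCA
LCA = 35


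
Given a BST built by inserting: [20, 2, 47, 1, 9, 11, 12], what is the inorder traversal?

Tree insertion order: [20, 2, 47, 1, 9, 11, 12]
Tree (level-order array): [20, 2, 47, 1, 9, None, None, None, None, None, 11, None, 12]
Inorder traversal: [1, 2, 9, 11, 12, 20, 47]


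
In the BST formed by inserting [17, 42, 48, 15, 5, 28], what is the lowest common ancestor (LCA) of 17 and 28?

Tree insertion order: [17, 42, 48, 15, 5, 28]
Tree (level-order array): [17, 15, 42, 5, None, 28, 48]
In a BST, the LCA of p=17, q=28 is the first node v on the
root-to-leaf path with p <= v <= q (go left if both < v, right if both > v).
Walk from root:
  at 17: 17 <= 17 <= 28, this is the LCA
LCA = 17


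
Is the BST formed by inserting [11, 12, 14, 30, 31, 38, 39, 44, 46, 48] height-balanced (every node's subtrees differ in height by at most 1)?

Tree (level-order array): [11, None, 12, None, 14, None, 30, None, 31, None, 38, None, 39, None, 44, None, 46, None, 48]
Definition: a tree is height-balanced if, at every node, |h(left) - h(right)| <= 1 (empty subtree has height -1).
Bottom-up per-node check:
  node 48: h_left=-1, h_right=-1, diff=0 [OK], height=0
  node 46: h_left=-1, h_right=0, diff=1 [OK], height=1
  node 44: h_left=-1, h_right=1, diff=2 [FAIL (|-1-1|=2 > 1)], height=2
  node 39: h_left=-1, h_right=2, diff=3 [FAIL (|-1-2|=3 > 1)], height=3
  node 38: h_left=-1, h_right=3, diff=4 [FAIL (|-1-3|=4 > 1)], height=4
  node 31: h_left=-1, h_right=4, diff=5 [FAIL (|-1-4|=5 > 1)], height=5
  node 30: h_left=-1, h_right=5, diff=6 [FAIL (|-1-5|=6 > 1)], height=6
  node 14: h_left=-1, h_right=6, diff=7 [FAIL (|-1-6|=7 > 1)], height=7
  node 12: h_left=-1, h_right=7, diff=8 [FAIL (|-1-7|=8 > 1)], height=8
  node 11: h_left=-1, h_right=8, diff=9 [FAIL (|-1-8|=9 > 1)], height=9
Node 44 violates the condition: |-1 - 1| = 2 > 1.
Result: Not balanced


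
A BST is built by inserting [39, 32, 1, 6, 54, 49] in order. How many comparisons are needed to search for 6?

Search path for 6: 39 -> 32 -> 1 -> 6
Found: True
Comparisons: 4


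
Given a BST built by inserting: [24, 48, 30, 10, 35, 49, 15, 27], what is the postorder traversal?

Tree insertion order: [24, 48, 30, 10, 35, 49, 15, 27]
Tree (level-order array): [24, 10, 48, None, 15, 30, 49, None, None, 27, 35]
Postorder traversal: [15, 10, 27, 35, 30, 49, 48, 24]


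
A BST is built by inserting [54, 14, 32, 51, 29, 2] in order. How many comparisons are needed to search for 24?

Search path for 24: 54 -> 14 -> 32 -> 29
Found: False
Comparisons: 4


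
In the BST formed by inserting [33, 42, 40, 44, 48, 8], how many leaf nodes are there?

Tree built from: [33, 42, 40, 44, 48, 8]
Tree (level-order array): [33, 8, 42, None, None, 40, 44, None, None, None, 48]
Rule: A leaf has 0 children.
Per-node child counts:
  node 33: 2 child(ren)
  node 8: 0 child(ren)
  node 42: 2 child(ren)
  node 40: 0 child(ren)
  node 44: 1 child(ren)
  node 48: 0 child(ren)
Matching nodes: [8, 40, 48]
Count of leaf nodes: 3


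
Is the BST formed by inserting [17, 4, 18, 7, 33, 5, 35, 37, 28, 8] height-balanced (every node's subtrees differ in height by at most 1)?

Tree (level-order array): [17, 4, 18, None, 7, None, 33, 5, 8, 28, 35, None, None, None, None, None, None, None, 37]
Definition: a tree is height-balanced if, at every node, |h(left) - h(right)| <= 1 (empty subtree has height -1).
Bottom-up per-node check:
  node 5: h_left=-1, h_right=-1, diff=0 [OK], height=0
  node 8: h_left=-1, h_right=-1, diff=0 [OK], height=0
  node 7: h_left=0, h_right=0, diff=0 [OK], height=1
  node 4: h_left=-1, h_right=1, diff=2 [FAIL (|-1-1|=2 > 1)], height=2
  node 28: h_left=-1, h_right=-1, diff=0 [OK], height=0
  node 37: h_left=-1, h_right=-1, diff=0 [OK], height=0
  node 35: h_left=-1, h_right=0, diff=1 [OK], height=1
  node 33: h_left=0, h_right=1, diff=1 [OK], height=2
  node 18: h_left=-1, h_right=2, diff=3 [FAIL (|-1-2|=3 > 1)], height=3
  node 17: h_left=2, h_right=3, diff=1 [OK], height=4
Node 4 violates the condition: |-1 - 1| = 2 > 1.
Result: Not balanced


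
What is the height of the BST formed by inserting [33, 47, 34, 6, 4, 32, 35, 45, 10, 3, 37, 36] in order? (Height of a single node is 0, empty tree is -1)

Insertion order: [33, 47, 34, 6, 4, 32, 35, 45, 10, 3, 37, 36]
Tree (level-order array): [33, 6, 47, 4, 32, 34, None, 3, None, 10, None, None, 35, None, None, None, None, None, 45, 37, None, 36]
Compute height bottom-up (empty subtree = -1):
  height(3) = 1 + max(-1, -1) = 0
  height(4) = 1 + max(0, -1) = 1
  height(10) = 1 + max(-1, -1) = 0
  height(32) = 1 + max(0, -1) = 1
  height(6) = 1 + max(1, 1) = 2
  height(36) = 1 + max(-1, -1) = 0
  height(37) = 1 + max(0, -1) = 1
  height(45) = 1 + max(1, -1) = 2
  height(35) = 1 + max(-1, 2) = 3
  height(34) = 1 + max(-1, 3) = 4
  height(47) = 1 + max(4, -1) = 5
  height(33) = 1 + max(2, 5) = 6
Height = 6


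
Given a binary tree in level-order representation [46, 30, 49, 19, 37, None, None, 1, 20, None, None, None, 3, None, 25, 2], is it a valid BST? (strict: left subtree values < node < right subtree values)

Level-order array: [46, 30, 49, 19, 37, None, None, 1, 20, None, None, None, 3, None, 25, 2]
Validate using subtree bounds (lo, hi): at each node, require lo < value < hi,
then recurse left with hi=value and right with lo=value.
Preorder trace (stopping at first violation):
  at node 46 with bounds (-inf, +inf): OK
  at node 30 with bounds (-inf, 46): OK
  at node 19 with bounds (-inf, 30): OK
  at node 1 with bounds (-inf, 19): OK
  at node 3 with bounds (1, 19): OK
  at node 2 with bounds (1, 3): OK
  at node 20 with bounds (19, 30): OK
  at node 25 with bounds (20, 30): OK
  at node 37 with bounds (30, 46): OK
  at node 49 with bounds (46, +inf): OK
No violation found at any node.
Result: Valid BST


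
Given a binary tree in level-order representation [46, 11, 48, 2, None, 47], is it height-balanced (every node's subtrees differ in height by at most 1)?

Tree (level-order array): [46, 11, 48, 2, None, 47]
Definition: a tree is height-balanced if, at every node, |h(left) - h(right)| <= 1 (empty subtree has height -1).
Bottom-up per-node check:
  node 2: h_left=-1, h_right=-1, diff=0 [OK], height=0
  node 11: h_left=0, h_right=-1, diff=1 [OK], height=1
  node 47: h_left=-1, h_right=-1, diff=0 [OK], height=0
  node 48: h_left=0, h_right=-1, diff=1 [OK], height=1
  node 46: h_left=1, h_right=1, diff=0 [OK], height=2
All nodes satisfy the balance condition.
Result: Balanced


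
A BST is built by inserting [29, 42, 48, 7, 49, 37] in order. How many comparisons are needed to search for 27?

Search path for 27: 29 -> 7
Found: False
Comparisons: 2


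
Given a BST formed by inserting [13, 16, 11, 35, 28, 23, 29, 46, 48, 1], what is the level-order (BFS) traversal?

Tree insertion order: [13, 16, 11, 35, 28, 23, 29, 46, 48, 1]
Tree (level-order array): [13, 11, 16, 1, None, None, 35, None, None, 28, 46, 23, 29, None, 48]
BFS from the root, enqueuing left then right child of each popped node:
  queue [13] -> pop 13, enqueue [11, 16], visited so far: [13]
  queue [11, 16] -> pop 11, enqueue [1], visited so far: [13, 11]
  queue [16, 1] -> pop 16, enqueue [35], visited so far: [13, 11, 16]
  queue [1, 35] -> pop 1, enqueue [none], visited so far: [13, 11, 16, 1]
  queue [35] -> pop 35, enqueue [28, 46], visited so far: [13, 11, 16, 1, 35]
  queue [28, 46] -> pop 28, enqueue [23, 29], visited so far: [13, 11, 16, 1, 35, 28]
  queue [46, 23, 29] -> pop 46, enqueue [48], visited so far: [13, 11, 16, 1, 35, 28, 46]
  queue [23, 29, 48] -> pop 23, enqueue [none], visited so far: [13, 11, 16, 1, 35, 28, 46, 23]
  queue [29, 48] -> pop 29, enqueue [none], visited so far: [13, 11, 16, 1, 35, 28, 46, 23, 29]
  queue [48] -> pop 48, enqueue [none], visited so far: [13, 11, 16, 1, 35, 28, 46, 23, 29, 48]
Result: [13, 11, 16, 1, 35, 28, 46, 23, 29, 48]


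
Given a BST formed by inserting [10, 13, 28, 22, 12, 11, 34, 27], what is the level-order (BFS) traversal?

Tree insertion order: [10, 13, 28, 22, 12, 11, 34, 27]
Tree (level-order array): [10, None, 13, 12, 28, 11, None, 22, 34, None, None, None, 27]
BFS from the root, enqueuing left then right child of each popped node:
  queue [10] -> pop 10, enqueue [13], visited so far: [10]
  queue [13] -> pop 13, enqueue [12, 28], visited so far: [10, 13]
  queue [12, 28] -> pop 12, enqueue [11], visited so far: [10, 13, 12]
  queue [28, 11] -> pop 28, enqueue [22, 34], visited so far: [10, 13, 12, 28]
  queue [11, 22, 34] -> pop 11, enqueue [none], visited so far: [10, 13, 12, 28, 11]
  queue [22, 34] -> pop 22, enqueue [27], visited so far: [10, 13, 12, 28, 11, 22]
  queue [34, 27] -> pop 34, enqueue [none], visited so far: [10, 13, 12, 28, 11, 22, 34]
  queue [27] -> pop 27, enqueue [none], visited so far: [10, 13, 12, 28, 11, 22, 34, 27]
Result: [10, 13, 12, 28, 11, 22, 34, 27]


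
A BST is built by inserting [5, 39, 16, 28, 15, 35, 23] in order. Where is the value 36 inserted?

Starting tree (level order): [5, None, 39, 16, None, 15, 28, None, None, 23, 35]
Insertion path: 5 -> 39 -> 16 -> 28 -> 35
Result: insert 36 as right child of 35
Final tree (level order): [5, None, 39, 16, None, 15, 28, None, None, 23, 35, None, None, None, 36]


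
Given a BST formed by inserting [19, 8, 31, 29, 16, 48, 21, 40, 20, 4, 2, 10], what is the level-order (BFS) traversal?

Tree insertion order: [19, 8, 31, 29, 16, 48, 21, 40, 20, 4, 2, 10]
Tree (level-order array): [19, 8, 31, 4, 16, 29, 48, 2, None, 10, None, 21, None, 40, None, None, None, None, None, 20]
BFS from the root, enqueuing left then right child of each popped node:
  queue [19] -> pop 19, enqueue [8, 31], visited so far: [19]
  queue [8, 31] -> pop 8, enqueue [4, 16], visited so far: [19, 8]
  queue [31, 4, 16] -> pop 31, enqueue [29, 48], visited so far: [19, 8, 31]
  queue [4, 16, 29, 48] -> pop 4, enqueue [2], visited so far: [19, 8, 31, 4]
  queue [16, 29, 48, 2] -> pop 16, enqueue [10], visited so far: [19, 8, 31, 4, 16]
  queue [29, 48, 2, 10] -> pop 29, enqueue [21], visited so far: [19, 8, 31, 4, 16, 29]
  queue [48, 2, 10, 21] -> pop 48, enqueue [40], visited so far: [19, 8, 31, 4, 16, 29, 48]
  queue [2, 10, 21, 40] -> pop 2, enqueue [none], visited so far: [19, 8, 31, 4, 16, 29, 48, 2]
  queue [10, 21, 40] -> pop 10, enqueue [none], visited so far: [19, 8, 31, 4, 16, 29, 48, 2, 10]
  queue [21, 40] -> pop 21, enqueue [20], visited so far: [19, 8, 31, 4, 16, 29, 48, 2, 10, 21]
  queue [40, 20] -> pop 40, enqueue [none], visited so far: [19, 8, 31, 4, 16, 29, 48, 2, 10, 21, 40]
  queue [20] -> pop 20, enqueue [none], visited so far: [19, 8, 31, 4, 16, 29, 48, 2, 10, 21, 40, 20]
Result: [19, 8, 31, 4, 16, 29, 48, 2, 10, 21, 40, 20]


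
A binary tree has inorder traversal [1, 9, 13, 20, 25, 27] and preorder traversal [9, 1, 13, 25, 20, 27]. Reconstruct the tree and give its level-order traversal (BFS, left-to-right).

Inorder:  [1, 9, 13, 20, 25, 27]
Preorder: [9, 1, 13, 25, 20, 27]
Algorithm: preorder visits root first, so consume preorder in order;
for each root, split the current inorder slice at that value into
left-subtree inorder and right-subtree inorder, then recurse.
Recursive splits:
  root=9; inorder splits into left=[1], right=[13, 20, 25, 27]
  root=1; inorder splits into left=[], right=[]
  root=13; inorder splits into left=[], right=[20, 25, 27]
  root=25; inorder splits into left=[20], right=[27]
  root=20; inorder splits into left=[], right=[]
  root=27; inorder splits into left=[], right=[]
Reconstructed level-order: [9, 1, 13, 25, 20, 27]


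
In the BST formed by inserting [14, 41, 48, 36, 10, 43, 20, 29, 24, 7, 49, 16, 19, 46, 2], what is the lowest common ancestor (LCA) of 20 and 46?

Tree insertion order: [14, 41, 48, 36, 10, 43, 20, 29, 24, 7, 49, 16, 19, 46, 2]
Tree (level-order array): [14, 10, 41, 7, None, 36, 48, 2, None, 20, None, 43, 49, None, None, 16, 29, None, 46, None, None, None, 19, 24]
In a BST, the LCA of p=20, q=46 is the first node v on the
root-to-leaf path with p <= v <= q (go left if both < v, right if both > v).
Walk from root:
  at 14: both 20 and 46 > 14, go right
  at 41: 20 <= 41 <= 46, this is the LCA
LCA = 41


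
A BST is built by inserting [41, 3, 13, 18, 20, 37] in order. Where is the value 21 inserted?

Starting tree (level order): [41, 3, None, None, 13, None, 18, None, 20, None, 37]
Insertion path: 41 -> 3 -> 13 -> 18 -> 20 -> 37
Result: insert 21 as left child of 37
Final tree (level order): [41, 3, None, None, 13, None, 18, None, 20, None, 37, 21]


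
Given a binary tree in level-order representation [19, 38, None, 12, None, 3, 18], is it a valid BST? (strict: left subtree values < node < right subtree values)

Level-order array: [19, 38, None, 12, None, 3, 18]
Validate using subtree bounds (lo, hi): at each node, require lo < value < hi,
then recurse left with hi=value and right with lo=value.
Preorder trace (stopping at first violation):
  at node 19 with bounds (-inf, +inf): OK
  at node 38 with bounds (-inf, 19): VIOLATION
Node 38 violates its bound: not (-inf < 38 < 19).
Result: Not a valid BST
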